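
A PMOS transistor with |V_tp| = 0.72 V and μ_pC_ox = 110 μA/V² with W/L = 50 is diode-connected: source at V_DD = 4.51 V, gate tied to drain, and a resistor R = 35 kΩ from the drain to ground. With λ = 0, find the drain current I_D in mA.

I_D = 0.103 mA

With gate tied to drain, V_SG = V_SD ≥ V_SG − |V_tp|, so the device is in saturation.
k_p = μ_pC_ox · (W/L) = 5.5 mA/V².
KCL at the drain: ½ k_p (V_SG − |V_tp|)² = (V_DD − V_SG)/R.
Let x = V_SG − 0.72. Then 96.2 x² + x − 3.79 = 0, giving x = 0.193 V (positive root), so V_SG = 0.913 V.
I_D = (V_DD − V_SG)/R = (4.51 − 0.913) / 35 = 0.103 mA.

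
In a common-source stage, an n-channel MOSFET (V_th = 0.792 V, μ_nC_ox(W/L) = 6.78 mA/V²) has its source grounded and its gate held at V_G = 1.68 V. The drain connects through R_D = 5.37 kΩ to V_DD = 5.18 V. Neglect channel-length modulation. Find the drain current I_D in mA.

V_GS = V_G = 1.68 V, so V_ov = 1.68 − 0.792 = 0.888 V.
Assume saturation: I_D = ½ k_n V_ov² = 0.5 × 6.78 × 0.888² = 2.67 mA, giving V_DS = V_DD − I_D R_D = 5.18 − 2.67 × 5.37 = -9.17 V.
But -9.17 V < V_ov = 0.888 V, so the device is actually in triode.
In triode I_D = k_n[V_ov V_DS − ½ V_DS²] and I_D = (V_DD − V_DS)/R_D. Equating: 18.2 V_DS² − 33.33 V_DS + 5.18 = 0, giving V_DS = 0.171 V (the root below V_ov).
I_D = (5.18 − 0.171) / 5.37 = 0.933 mA.

I_D = 0.933 mA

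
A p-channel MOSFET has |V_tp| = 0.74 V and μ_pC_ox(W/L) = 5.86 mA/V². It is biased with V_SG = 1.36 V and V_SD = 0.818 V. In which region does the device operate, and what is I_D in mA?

Saturation; I_D = 1.13 mA

V_ov = V_SG − |V_tp| = 1.36 − 0.74 = 0.62 V.
Since V_SD = 0.818 V ≥ V_ov = 0.62 V, the device is in saturation.
I_D = ½ k_p V_ov² = 0.5 × 5.86 × 0.62² = 1.13 mA.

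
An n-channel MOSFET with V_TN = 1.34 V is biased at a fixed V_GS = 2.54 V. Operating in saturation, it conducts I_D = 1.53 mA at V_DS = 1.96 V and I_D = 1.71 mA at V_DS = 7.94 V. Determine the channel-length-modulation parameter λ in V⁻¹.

With V_GS fixed, I_D ∝ (1 + λ V_DS) in saturation, so I_D2/I_D1 = (1 + λ V_DS2)/(1 + λ V_DS1).
1.71/1.53 = 1.118 = (1 + 7.94 λ)/(1 + 1.96 λ).
Solving: λ (I_D1 V_DS2 − I_D2 V_DS1) = I_D2 − I_D1, so λ = (1.71 − 1.53) / (1.53 × 7.94 − 1.71 × 1.96) = 0.18 / 8.8 = 0.0205 V⁻¹.

λ = 0.0205 V⁻¹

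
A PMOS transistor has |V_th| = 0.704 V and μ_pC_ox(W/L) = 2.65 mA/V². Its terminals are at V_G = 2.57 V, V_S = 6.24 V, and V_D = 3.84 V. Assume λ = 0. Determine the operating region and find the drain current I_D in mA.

V_SG = V_S − V_G = 6.24 − 2.57 = 3.67 V; V_SD = V_S − V_D = 6.24 − 3.84 = 2.4 V.
V_ov = V_SG − |V_th| = 3.67 − 0.704 = 2.97 V.
Since V_SD = 2.4 V < V_ov = 2.97 V, the device is in the triode region.
I_D = k_p [V_ov · V_SD − ½ V_SD²] = 2.65 × [2.97 × 2.4 − 0.5 × 2.4²] = 11.2 mA.

Triode; I_D = 11.2 mA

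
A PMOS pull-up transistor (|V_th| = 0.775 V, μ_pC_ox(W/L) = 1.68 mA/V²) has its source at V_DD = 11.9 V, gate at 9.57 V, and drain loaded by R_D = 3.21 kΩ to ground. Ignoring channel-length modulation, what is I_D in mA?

V_SG = V_DD − V_G = 11.9 − 9.57 = 2.33 V, so V_ov = 2.33 − 0.775 = 1.56 V.
Assume saturation: I_D = ½ k_p V_ov² = 0.5 × 1.68 × 1.56² = 2.03 mA, giving V_SD = V_DD − I_D R_D = 11.9 − 2.03 × 3.21 = 5.38 V.
V_SD = 5.38 V ≥ V_ov = 1.56 V, confirming saturation.

I_D = 2.03 mA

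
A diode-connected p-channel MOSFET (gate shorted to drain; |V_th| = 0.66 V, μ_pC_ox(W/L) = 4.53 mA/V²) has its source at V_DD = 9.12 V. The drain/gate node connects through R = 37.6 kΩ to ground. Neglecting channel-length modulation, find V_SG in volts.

With gate tied to drain, V_SG = V_SD ≥ V_SG − |V_th|, so the device is in saturation.
KCL at the drain: ½ k_p (V_SG − |V_th|)² = (V_DD − V_SG)/R.
Let x = V_SG − 0.66. Then 85.2 x² + x − 8.46 = 0, giving x = 0.309 V (positive root), so V_SG = 0.969 V.
I_D = (V_DD − V_SG)/R = (9.12 − 0.969) / 37.6 = 0.217 mA.

V_SG = 0.969 V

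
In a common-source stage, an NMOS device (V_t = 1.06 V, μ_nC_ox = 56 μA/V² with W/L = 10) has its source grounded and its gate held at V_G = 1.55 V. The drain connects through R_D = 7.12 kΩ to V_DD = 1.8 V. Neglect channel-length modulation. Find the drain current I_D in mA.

I_D = 0.0672 mA

V_GS = V_G = 1.55 V, so V_ov = 1.55 − 1.06 = 0.49 V.
k_n = μ_nC_ox · (W/L) = 0.56 mA/V².
Assume saturation: I_D = ½ k_n V_ov² = 0.5 × 0.56 × 0.49² = 0.0672 mA, giving V_DS = V_DD − I_D R_D = 1.8 − 0.0672 × 7.12 = 1.32 V.
V_DS = 1.32 V ≥ V_ov = 0.49 V, confirming saturation.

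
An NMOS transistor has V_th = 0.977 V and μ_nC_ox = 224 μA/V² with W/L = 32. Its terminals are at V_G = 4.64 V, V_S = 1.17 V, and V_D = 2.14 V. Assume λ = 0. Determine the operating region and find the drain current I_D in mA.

V_GS = V_G − V_S = 4.64 − 1.17 = 3.47 V; V_DS = V_D − V_S = 2.14 − 1.17 = 0.97 V.
k_n = μ_nC_ox · (W/L) = 7.168 mA/V².
V_ov = V_GS − V_th = 3.47 − 0.977 = 2.49 V.
Since V_DS = 0.97 V < V_ov = 2.49 V, the device is in the triode region.
I_D = k_n [V_ov · V_DS − ½ V_DS²] = 7.168 × [2.49 × 0.97 − 0.5 × 0.97²] = 14 mA.

Triode; I_D = 14.0 mA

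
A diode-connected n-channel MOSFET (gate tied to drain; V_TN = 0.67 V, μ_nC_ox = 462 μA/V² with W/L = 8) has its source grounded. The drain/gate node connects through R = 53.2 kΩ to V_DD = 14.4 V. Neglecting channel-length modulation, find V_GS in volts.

With gate tied to drain, V_GS = V_DS ≥ V_GS − V_TN, so the device is in saturation.
k_n = μ_nC_ox · (W/L) = 3.696 mA/V².
KCL at the drain: ½ k_n (V_GS − V_TN)² = (V_DD − V_GS)/R.
Let x = V_GS − 0.67. Then 98.3 x² + x − 13.73 = 0, giving x = 0.369 V (positive root), so V_GS = 1.04 V.
I_D = (V_DD − V_GS)/R = (14.4 − 1.04) / 53.2 = 0.251 mA.

V_GS = 1.04 V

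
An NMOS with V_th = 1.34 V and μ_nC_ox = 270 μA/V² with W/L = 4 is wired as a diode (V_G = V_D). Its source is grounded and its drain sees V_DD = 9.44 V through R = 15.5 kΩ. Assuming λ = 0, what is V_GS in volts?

V_GS = 2.27 V

With gate tied to drain, V_GS = V_DS ≥ V_GS − V_th, so the device is in saturation.
k_n = μ_nC_ox · (W/L) = 1.08 mA/V².
KCL at the drain: ½ k_n (V_GS − V_th)² = (V_DD − V_GS)/R.
Let x = V_GS − 1.34. Then 8.37 x² + x − 8.1 = 0, giving x = 0.926 V (positive root), so V_GS = 2.27 V.
I_D = (V_DD − V_GS)/R = (9.44 − 2.27) / 15.5 = 0.463 mA.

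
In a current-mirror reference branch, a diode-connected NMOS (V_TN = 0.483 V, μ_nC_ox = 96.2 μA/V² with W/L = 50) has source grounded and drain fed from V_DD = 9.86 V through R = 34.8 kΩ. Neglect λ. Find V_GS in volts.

With gate tied to drain, V_GS = V_DS ≥ V_GS − V_TN, so the device is in saturation.
k_n = μ_nC_ox · (W/L) = 4.81 mA/V².
KCL at the drain: ½ k_n (V_GS − V_TN)² = (V_DD − V_GS)/R.
Let x = V_GS − 0.483. Then 83.7 x² + x − 9.377 = 0, giving x = 0.329 V (positive root), so V_GS = 0.812 V.
I_D = (V_DD − V_GS)/R = (9.86 − 0.812) / 34.8 = 0.26 mA.

V_GS = 0.812 V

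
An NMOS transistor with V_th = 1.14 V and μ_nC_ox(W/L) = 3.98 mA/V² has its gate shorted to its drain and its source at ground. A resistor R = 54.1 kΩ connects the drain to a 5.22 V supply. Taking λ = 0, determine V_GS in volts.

V_GS = 1.33 V

With gate tied to drain, V_GS = V_DS ≥ V_GS − V_th, so the device is in saturation.
KCL at the drain: ½ k_n (V_GS − V_th)² = (V_DD − V_GS)/R.
Let x = V_GS − 1.14. Then 108 x² + x − 4.08 = 0, giving x = 0.19 V (positive root), so V_GS = 1.33 V.
I_D = (V_DD − V_GS)/R = (5.22 − 1.33) / 54.1 = 0.0719 mA.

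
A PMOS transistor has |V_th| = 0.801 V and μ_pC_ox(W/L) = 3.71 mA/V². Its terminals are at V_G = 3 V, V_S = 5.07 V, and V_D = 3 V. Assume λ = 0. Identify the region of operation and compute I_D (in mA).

V_SG = V_S − V_G = 5.07 − 3 = 2.07 V; V_SD = V_S − V_D = 5.07 − 3 = 2.07 V.
V_ov = V_SG − |V_th| = 2.07 − 0.801 = 1.27 V.
Since V_SD = 2.07 V ≥ V_ov = 1.27 V, the device is in saturation.
I_D = ½ k_p V_ov² = 0.5 × 3.71 × 1.27² = 2.99 mA.

Saturation; I_D = 2.99 mA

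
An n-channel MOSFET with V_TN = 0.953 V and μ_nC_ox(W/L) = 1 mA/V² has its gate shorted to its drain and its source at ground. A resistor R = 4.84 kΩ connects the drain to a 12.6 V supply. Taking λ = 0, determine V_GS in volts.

V_GS = 2.95 V

With gate tied to drain, V_GS = V_DS ≥ V_GS − V_TN, so the device is in saturation.
KCL at the drain: ½ k_n (V_GS − V_TN)² = (V_DD − V_GS)/R.
Let x = V_GS − 0.953. Then 2.42 x² + x − 11.65 = 0, giving x = 2 V (positive root), so V_GS = 2.95 V.
I_D = (V_DD − V_GS)/R = (12.6 − 2.95) / 4.84 = 1.99 mA.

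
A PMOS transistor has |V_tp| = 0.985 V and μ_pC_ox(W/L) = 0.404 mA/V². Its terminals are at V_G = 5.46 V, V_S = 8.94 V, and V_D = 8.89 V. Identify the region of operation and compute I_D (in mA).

V_SG = V_S − V_G = 8.94 − 5.46 = 3.48 V; V_SD = V_S − V_D = 8.94 − 8.89 = 0.05 V.
V_ov = V_SG − |V_tp| = 3.48 − 0.985 = 2.49 V.
Since V_SD = 0.05 V < V_ov = 2.49 V, the device is in the triode region.
I_D = k_p [V_ov · V_SD − ½ V_SD²] = 0.404 × [2.49 × 0.05 − 0.5 × 0.05²] = 0.0499 mA.

Triode; I_D = 0.0499 mA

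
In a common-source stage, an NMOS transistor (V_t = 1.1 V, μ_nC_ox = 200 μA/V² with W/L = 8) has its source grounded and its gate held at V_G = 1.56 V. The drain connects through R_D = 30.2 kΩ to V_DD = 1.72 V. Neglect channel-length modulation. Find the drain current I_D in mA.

I_D = 0.0543 mA

V_GS = V_G = 1.56 V, so V_ov = 1.56 − 1.1 = 0.46 V.
k_n = μ_nC_ox · (W/L) = 1.6 mA/V².
Assume saturation: I_D = ½ k_n V_ov² = 0.5 × 1.6 × 0.46² = 0.169 mA, giving V_DS = V_DD − I_D R_D = 1.72 − 0.169 × 30.2 = -3.39 V.
But -3.39 V < V_ov = 0.46 V, so the device is actually in triode.
In triode I_D = k_n[V_ov V_DS − ½ V_DS²] and I_D = (V_DD − V_DS)/R_D. Equating: 24.2 V_DS² − 23.23 V_DS + 1.72 = 0, giving V_DS = 0.0809 V (the root below V_ov).
I_D = (1.72 − 0.0809) / 30.2 = 0.0543 mA.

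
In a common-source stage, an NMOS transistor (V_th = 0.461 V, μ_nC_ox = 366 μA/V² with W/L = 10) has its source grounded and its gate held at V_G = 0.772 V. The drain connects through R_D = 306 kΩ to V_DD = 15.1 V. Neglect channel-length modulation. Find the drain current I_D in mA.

V_GS = V_G = 0.772 V, so V_ov = 0.772 − 0.461 = 0.311 V.
k_n = μ_nC_ox · (W/L) = 3.66 mA/V².
Assume saturation: I_D = ½ k_n V_ov² = 0.5 × 3.66 × 0.311² = 0.177 mA, giving V_DS = V_DD − I_D R_D = 15.1 − 0.177 × 306 = -39.1 V.
But -39.1 V < V_ov = 0.311 V, so the device is actually in triode.
In triode I_D = k_n[V_ov V_DS − ½ V_DS²] and I_D = (V_DD − V_DS)/R_D. Equating: 560 V_DS² − 349.3 V_DS + 15.1 = 0, giving V_DS = 0.0467 V (the root below V_ov).
I_D = (15.1 − 0.0467) / 306 = 0.0492 mA.

I_D = 0.0492 mA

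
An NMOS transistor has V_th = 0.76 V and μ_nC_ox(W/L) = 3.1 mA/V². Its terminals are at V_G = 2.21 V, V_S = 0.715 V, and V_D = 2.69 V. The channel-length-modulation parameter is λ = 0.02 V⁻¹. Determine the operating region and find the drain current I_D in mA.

Saturation; I_D = 0.870 mA

V_GS = V_G − V_S = 2.21 − 0.715 = 1.5 V; V_DS = V_D − V_S = 2.69 − 0.715 = 1.98 V.
V_ov = V_GS − V_th = 1.5 − 0.76 = 0.735 V.
Since V_DS = 1.98 V ≥ V_ov = 0.735 V, the device is in saturation.
I_D = ½ k_n V_ov² (1 + λ V_DS) = 0.5 × 3.1 × 0.735² × (1 + 0.02 × 1.98) = 0.87 mA.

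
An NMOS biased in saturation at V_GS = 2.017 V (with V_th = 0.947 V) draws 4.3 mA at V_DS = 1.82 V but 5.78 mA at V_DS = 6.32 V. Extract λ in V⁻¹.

λ = 0.0889 V⁻¹

With V_GS fixed, I_D ∝ (1 + λ V_DS) in saturation, so I_D2/I_D1 = (1 + λ V_DS2)/(1 + λ V_DS1).
5.78/4.3 = 1.344 = (1 + 6.32 λ)/(1 + 1.82 λ).
Solving: λ (I_D1 V_DS2 − I_D2 V_DS1) = I_D2 − I_D1, so λ = (5.78 − 4.3) / (4.3 × 6.32 − 5.78 × 1.82) = 1.48 / 16.7 = 0.0889 V⁻¹.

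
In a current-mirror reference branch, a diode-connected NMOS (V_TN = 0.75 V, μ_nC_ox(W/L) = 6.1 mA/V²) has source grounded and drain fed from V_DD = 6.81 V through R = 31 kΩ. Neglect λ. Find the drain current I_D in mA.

With gate tied to drain, V_GS = V_DS ≥ V_GS − V_TN, so the device is in saturation.
KCL at the drain: ½ k_n (V_GS − V_TN)² = (V_DD − V_GS)/R.
Let x = V_GS − 0.75. Then 94.5 x² + x − 6.06 = 0, giving x = 0.248 V (positive root), so V_GS = 0.998 V.
I_D = (V_DD − V_GS)/R = (6.81 − 0.998) / 31 = 0.187 mA.

I_D = 0.187 mA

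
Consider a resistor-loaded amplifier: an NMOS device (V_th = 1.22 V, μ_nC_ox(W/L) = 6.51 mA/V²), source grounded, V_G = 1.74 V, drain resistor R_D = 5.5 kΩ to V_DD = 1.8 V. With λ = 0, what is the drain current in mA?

I_D = 0.309 mA

V_GS = V_G = 1.74 V, so V_ov = 1.74 − 1.22 = 0.52 V.
Assume saturation: I_D = ½ k_n V_ov² = 0.5 × 6.51 × 0.52² = 0.88 mA, giving V_DS = V_DD − I_D R_D = 1.8 − 0.88 × 5.5 = -3.04 V.
But -3.04 V < V_ov = 0.52 V, so the device is actually in triode.
In triode I_D = k_n[V_ov V_DS − ½ V_DS²] and I_D = (V_DD − V_DS)/R_D. Equating: 17.9 V_DS² − 19.62 V_DS + 1.8 = 0, giving V_DS = 0.101 V (the root below V_ov).
I_D = (1.8 − 0.101) / 5.5 = 0.309 mA.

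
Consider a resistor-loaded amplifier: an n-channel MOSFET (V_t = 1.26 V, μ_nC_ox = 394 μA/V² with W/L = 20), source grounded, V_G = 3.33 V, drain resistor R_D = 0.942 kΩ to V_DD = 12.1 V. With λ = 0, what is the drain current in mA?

I_D = 11.8 mA

V_GS = V_G = 3.33 V, so V_ov = 3.33 − 1.26 = 2.07 V.
k_n = μ_nC_ox · (W/L) = 7.88 mA/V².
Assume saturation: I_D = ½ k_n V_ov² = 0.5 × 7.88 × 2.07² = 16.9 mA, giving V_DS = V_DD − I_D R_D = 12.1 − 16.9 × 0.942 = -3.8 V.
But -3.8 V < V_ov = 2.07 V, so the device is actually in triode.
In triode I_D = k_n[V_ov V_DS − ½ V_DS²] and I_D = (V_DD − V_DS)/R_D. Equating: 3.71 V_DS² − 16.37 V_DS + 12.1 = 0, giving V_DS = 0.94 V (the root below V_ov).
I_D = (12.1 − 0.94) / 0.942 = 11.8 mA.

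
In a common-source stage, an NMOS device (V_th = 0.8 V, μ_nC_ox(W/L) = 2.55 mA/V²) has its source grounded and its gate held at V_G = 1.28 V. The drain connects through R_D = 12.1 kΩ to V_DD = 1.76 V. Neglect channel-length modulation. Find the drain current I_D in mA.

V_GS = V_G = 1.28 V, so V_ov = 1.28 − 0.8 = 0.48 V.
Assume saturation: I_D = ½ k_n V_ov² = 0.5 × 2.55 × 0.48² = 0.294 mA, giving V_DS = V_DD − I_D R_D = 1.76 − 0.294 × 12.1 = -1.79 V.
But -1.79 V < V_ov = 0.48 V, so the device is actually in triode.
In triode I_D = k_n[V_ov V_DS − ½ V_DS²] and I_D = (V_DD − V_DS)/R_D. Equating: 15.4 V_DS² − 15.81 V_DS + 1.76 = 0, giving V_DS = 0.127 V (the root below V_ov).
I_D = (1.76 − 0.127) / 12.1 = 0.135 mA.

I_D = 0.135 mA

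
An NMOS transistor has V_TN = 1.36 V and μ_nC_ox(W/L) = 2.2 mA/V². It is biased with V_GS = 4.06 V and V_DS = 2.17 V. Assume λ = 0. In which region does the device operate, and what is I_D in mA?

Triode; I_D = 7.71 mA

V_ov = V_GS − V_TN = 4.06 − 1.36 = 2.7 V.
Since V_DS = 2.17 V < V_ov = 2.7 V, the device is in the triode region.
I_D = k_n [V_ov · V_DS − ½ V_DS²] = 2.2 × [2.7 × 2.17 − 0.5 × 2.17²] = 7.71 mA.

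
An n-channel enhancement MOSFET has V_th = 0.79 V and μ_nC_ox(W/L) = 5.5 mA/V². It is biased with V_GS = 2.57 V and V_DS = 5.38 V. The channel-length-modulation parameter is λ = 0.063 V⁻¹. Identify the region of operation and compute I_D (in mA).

V_ov = V_GS − V_th = 2.57 − 0.79 = 1.78 V.
Since V_DS = 5.38 V ≥ V_ov = 1.78 V, the device is in saturation.
I_D = ½ k_n V_ov² (1 + λ V_DS) = 0.5 × 5.5 × 1.78² × (1 + 0.063 × 5.38) = 11.7 mA.

Saturation; I_D = 11.7 mA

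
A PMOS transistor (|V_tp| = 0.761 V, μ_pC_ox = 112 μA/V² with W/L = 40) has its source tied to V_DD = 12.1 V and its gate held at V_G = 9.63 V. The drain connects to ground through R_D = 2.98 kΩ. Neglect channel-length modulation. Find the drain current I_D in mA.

V_SG = V_DD − V_G = 12.1 − 9.63 = 2.47 V, so V_ov = 2.47 − 0.761 = 1.71 V.
k_p = μ_pC_ox · (W/L) = 4.48 mA/V².
Assume saturation: I_D = ½ k_p V_ov² = 0.5 × 4.48 × 1.71² = 6.54 mA, giving V_SD = V_DD − I_D R_D = 12.1 − 6.54 × 2.98 = -7.4 V.
But -7.4 V < V_ov = 1.71 V, so the device is actually in triode.
In triode I_D = k_p[V_ov V_SD − ½ V_SD²] and I_D = (V_DD − V_SD)/R_D. Equating: 6.68 V_SD² − 23.82 V_SD + 12.1 = 0, giving V_SD = 0.614 V (the root below V_ov).
I_D = (12.1 − 0.614) / 2.98 = 3.85 mA.

I_D = 3.85 mA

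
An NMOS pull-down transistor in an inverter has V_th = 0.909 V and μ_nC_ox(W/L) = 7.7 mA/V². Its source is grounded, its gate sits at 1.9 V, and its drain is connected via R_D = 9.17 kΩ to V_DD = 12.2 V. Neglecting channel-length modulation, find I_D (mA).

I_D = 1.31 mA

V_GS = V_G = 1.9 V, so V_ov = 1.9 − 0.909 = 0.991 V.
Assume saturation: I_D = ½ k_n V_ov² = 0.5 × 7.7 × 0.991² = 3.78 mA, giving V_DS = V_DD − I_D R_D = 12.2 − 3.78 × 9.17 = -22.5 V.
But -22.5 V < V_ov = 0.991 V, so the device is actually in triode.
In triode I_D = k_n[V_ov V_DS − ½ V_DS²] and I_D = (V_DD − V_DS)/R_D. Equating: 35.3 V_DS² − 70.97 V_DS + 12.2 = 0, giving V_DS = 0.19 V (the root below V_ov).
I_D = (12.2 − 0.19) / 9.17 = 1.31 mA.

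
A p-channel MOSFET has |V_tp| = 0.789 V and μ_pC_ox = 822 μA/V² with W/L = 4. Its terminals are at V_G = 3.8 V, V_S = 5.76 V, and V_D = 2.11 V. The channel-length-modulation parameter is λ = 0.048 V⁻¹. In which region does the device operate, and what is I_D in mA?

Saturation; I_D = 2.65 mA

V_SG = V_S − V_G = 5.76 − 3.8 = 1.96 V; V_SD = V_S − V_D = 5.76 − 2.11 = 3.65 V.
k_p = μ_pC_ox · (W/L) = 3.288 mA/V².
V_ov = V_SG − |V_tp| = 1.96 − 0.789 = 1.17 V.
Since V_SD = 3.65 V ≥ V_ov = 1.17 V, the device is in saturation.
I_D = ½ k_p V_ov² (1 + λ V_SD) = 0.5 × 3.288 × 1.17² × (1 + 0.048 × 3.65) = 2.65 mA.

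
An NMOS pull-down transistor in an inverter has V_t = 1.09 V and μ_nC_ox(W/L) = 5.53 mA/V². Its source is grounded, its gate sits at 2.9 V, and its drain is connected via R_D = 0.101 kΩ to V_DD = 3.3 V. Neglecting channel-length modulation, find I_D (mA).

I_D = 9.06 mA

V_GS = V_G = 2.9 V, so V_ov = 2.9 − 1.09 = 1.81 V.
Assume saturation: I_D = ½ k_n V_ov² = 0.5 × 5.53 × 1.81² = 9.06 mA, giving V_DS = V_DD − I_D R_D = 3.3 − 9.06 × 0.101 = 2.39 V.
V_DS = 2.39 V ≥ V_ov = 1.81 V, confirming saturation.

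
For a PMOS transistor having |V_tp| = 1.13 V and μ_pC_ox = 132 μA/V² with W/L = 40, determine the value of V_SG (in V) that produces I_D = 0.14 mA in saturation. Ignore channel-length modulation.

V_SG = 1.36 V

k_p = μ_pC_ox · (W/L) = 5.28 mA/V².
In saturation I_D = ½ k_p (V_SG − |V_tp|)², so V_SG − |V_tp| = √(2 I_D / k_p) = √(2 × 0.14 / 5.28) = 0.23 V.
V_SG = 1.13 + 0.23 = 1.36 V.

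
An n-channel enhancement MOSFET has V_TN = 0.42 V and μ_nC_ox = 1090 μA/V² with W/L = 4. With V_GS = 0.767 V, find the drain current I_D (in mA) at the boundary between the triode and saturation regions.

I_D = 0.262 mA

At the boundary V_DS = V_ov = V_GS − V_TN = 0.767 − 0.42 = 0.347 V.
k_n = μ_nC_ox · (W/L) = 4.36 mA/V².
I_D = ½ k_n V_ov² = 0.5 × 4.36 × 0.347² = 0.262 mA.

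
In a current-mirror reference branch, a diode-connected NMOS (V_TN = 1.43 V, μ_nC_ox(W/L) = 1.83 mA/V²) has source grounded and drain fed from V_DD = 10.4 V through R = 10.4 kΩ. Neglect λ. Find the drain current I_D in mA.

I_D = 0.774 mA

With gate tied to drain, V_GS = V_DS ≥ V_GS − V_TN, so the device is in saturation.
KCL at the drain: ½ k_n (V_GS − V_TN)² = (V_DD − V_GS)/R.
Let x = V_GS − 1.43. Then 9.52 x² + x − 8.97 = 0, giving x = 0.92 V (positive root), so V_GS = 2.35 V.
I_D = (V_DD − V_GS)/R = (10.4 − 2.35) / 10.4 = 0.774 mA.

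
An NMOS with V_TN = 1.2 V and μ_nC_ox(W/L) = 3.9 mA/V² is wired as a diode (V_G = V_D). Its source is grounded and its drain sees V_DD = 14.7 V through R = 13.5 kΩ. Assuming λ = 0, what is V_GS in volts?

With gate tied to drain, V_GS = V_DS ≥ V_GS − V_TN, so the device is in saturation.
KCL at the drain: ½ k_n (V_GS − V_TN)² = (V_DD − V_GS)/R.
Let x = V_GS − 1.2. Then 26.3 x² + x − 13.5 = 0, giving x = 0.697 V (positive root), so V_GS = 1.9 V.
I_D = (V_DD − V_GS)/R = (14.7 − 1.9) / 13.5 = 0.948 mA.

V_GS = 1.90 V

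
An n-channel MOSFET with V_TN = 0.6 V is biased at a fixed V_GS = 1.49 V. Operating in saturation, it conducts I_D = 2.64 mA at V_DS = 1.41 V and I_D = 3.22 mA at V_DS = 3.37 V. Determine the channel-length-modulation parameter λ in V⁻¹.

λ = 0.133 V⁻¹

With V_GS fixed, I_D ∝ (1 + λ V_DS) in saturation, so I_D2/I_D1 = (1 + λ V_DS2)/(1 + λ V_DS1).
3.22/2.64 = 1.22 = (1 + 3.37 λ)/(1 + 1.41 λ).
Solving: λ (I_D1 V_DS2 − I_D2 V_DS1) = I_D2 − I_D1, so λ = (3.22 − 2.64) / (2.64 × 3.37 − 3.22 × 1.41) = 0.58 / 4.36 = 0.133 V⁻¹.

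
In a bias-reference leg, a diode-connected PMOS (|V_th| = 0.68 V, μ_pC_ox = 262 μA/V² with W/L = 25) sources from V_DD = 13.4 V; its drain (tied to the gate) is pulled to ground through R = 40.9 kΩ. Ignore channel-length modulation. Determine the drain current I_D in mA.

With gate tied to drain, V_SG = V_SD ≥ V_SG − |V_th|, so the device is in saturation.
k_p = μ_pC_ox · (W/L) = 6.55 mA/V².
KCL at the drain: ½ k_p (V_SG − |V_th|)² = (V_DD − V_SG)/R.
Let x = V_SG − 0.68. Then 134 x² + x − 12.72 = 0, giving x = 0.304 V (positive root), so V_SG = 0.984 V.
I_D = (V_DD − V_SG)/R = (13.4 − 0.984) / 40.9 = 0.304 mA.

I_D = 0.304 mA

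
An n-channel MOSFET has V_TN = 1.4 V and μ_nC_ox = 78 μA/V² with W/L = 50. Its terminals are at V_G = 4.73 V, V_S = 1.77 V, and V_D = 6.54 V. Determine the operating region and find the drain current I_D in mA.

Saturation; I_D = 4.75 mA

V_GS = V_G − V_S = 4.73 − 1.77 = 2.96 V; V_DS = V_D − V_S = 6.54 − 1.77 = 4.77 V.
k_n = μ_nC_ox · (W/L) = 3.9 mA/V².
V_ov = V_GS − V_TN = 2.96 − 1.4 = 1.56 V.
Since V_DS = 4.77 V ≥ V_ov = 1.56 V, the device is in saturation.
I_D = ½ k_n V_ov² = 0.5 × 3.9 × 1.56² = 4.75 mA.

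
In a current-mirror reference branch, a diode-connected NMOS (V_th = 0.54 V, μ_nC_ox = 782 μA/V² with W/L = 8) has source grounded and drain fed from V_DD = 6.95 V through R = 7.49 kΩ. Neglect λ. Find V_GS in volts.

With gate tied to drain, V_GS = V_DS ≥ V_GS − V_th, so the device is in saturation.
k_n = μ_nC_ox · (W/L) = 6.256 mA/V².
KCL at the drain: ½ k_n (V_GS − V_th)² = (V_DD − V_GS)/R.
Let x = V_GS − 0.54. Then 23.4 x² + x − 6.41 = 0, giving x = 0.502 V (positive root), so V_GS = 1.04 V.
I_D = (V_DD − V_GS)/R = (6.95 − 1.04) / 7.49 = 0.789 mA.

V_GS = 1.04 V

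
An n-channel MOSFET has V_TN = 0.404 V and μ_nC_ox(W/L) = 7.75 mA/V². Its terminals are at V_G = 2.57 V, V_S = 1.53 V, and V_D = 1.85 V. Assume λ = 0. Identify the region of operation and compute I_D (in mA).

Triode; I_D = 1.18 mA

V_GS = V_G − V_S = 2.57 − 1.53 = 1.04 V; V_DS = V_D − V_S = 1.85 − 1.53 = 0.32 V.
V_ov = V_GS − V_TN = 1.04 − 0.404 = 0.636 V.
Since V_DS = 0.32 V < V_ov = 0.636 V, the device is in the triode region.
I_D = k_n [V_ov · V_DS − ½ V_DS²] = 7.75 × [0.636 × 0.32 − 0.5 × 0.32²] = 1.18 mA.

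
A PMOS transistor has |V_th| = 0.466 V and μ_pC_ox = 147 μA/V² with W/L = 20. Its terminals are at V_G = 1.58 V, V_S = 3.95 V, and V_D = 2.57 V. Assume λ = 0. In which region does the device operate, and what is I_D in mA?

Triode; I_D = 4.93 mA

V_SG = V_S − V_G = 3.95 − 1.58 = 2.37 V; V_SD = V_S − V_D = 3.95 − 2.57 = 1.38 V.
k_p = μ_pC_ox · (W/L) = 2.94 mA/V².
V_ov = V_SG − |V_th| = 2.37 − 0.466 = 1.9 V.
Since V_SD = 1.38 V < V_ov = 1.9 V, the device is in the triode region.
I_D = k_p [V_ov · V_SD − ½ V_SD²] = 2.94 × [1.9 × 1.38 − 0.5 × 1.38²] = 4.93 mA.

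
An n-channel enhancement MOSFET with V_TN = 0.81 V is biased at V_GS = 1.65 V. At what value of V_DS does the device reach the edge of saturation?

The boundary between triode and saturation is V_DS = V_GS − V_TN = V_ov.
V_ov = 1.65 − 0.81 = 0.84 V.

V_DS,sat = 0.840 V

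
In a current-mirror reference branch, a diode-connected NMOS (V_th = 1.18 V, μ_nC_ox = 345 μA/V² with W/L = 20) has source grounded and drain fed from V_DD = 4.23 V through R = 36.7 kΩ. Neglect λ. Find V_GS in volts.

V_GS = 1.33 V

With gate tied to drain, V_GS = V_DS ≥ V_GS − V_th, so the device is in saturation.
k_n = μ_nC_ox · (W/L) = 6.9 mA/V².
KCL at the drain: ½ k_n (V_GS − V_th)² = (V_DD − V_GS)/R.
Let x = V_GS − 1.18. Then 127 x² + x − 3.05 = 0, giving x = 0.151 V (positive root), so V_GS = 1.33 V.
I_D = (V_DD − V_GS)/R = (4.23 − 1.33) / 36.7 = 0.079 mA.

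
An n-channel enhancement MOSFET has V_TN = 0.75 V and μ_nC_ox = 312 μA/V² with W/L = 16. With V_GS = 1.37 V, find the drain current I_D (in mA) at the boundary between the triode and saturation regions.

At the boundary V_DS = V_ov = V_GS − V_TN = 1.37 − 0.75 = 0.62 V.
k_n = μ_nC_ox · (W/L) = 4.992 mA/V².
I_D = ½ k_n V_ov² = 0.5 × 4.992 × 0.62² = 0.959 mA.

I_D = 0.959 mA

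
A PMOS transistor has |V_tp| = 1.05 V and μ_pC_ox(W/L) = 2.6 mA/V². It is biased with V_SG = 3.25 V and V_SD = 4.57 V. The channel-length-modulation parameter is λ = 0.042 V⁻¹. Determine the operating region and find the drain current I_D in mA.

Saturation; I_D = 7.50 mA

V_ov = V_SG − |V_tp| = 3.25 − 1.05 = 2.2 V.
Since V_SD = 4.57 V ≥ V_ov = 2.2 V, the device is in saturation.
I_D = ½ k_p V_ov² (1 + λ V_SD) = 0.5 × 2.6 × 2.2² × (1 + 0.042 × 4.57) = 7.5 mA.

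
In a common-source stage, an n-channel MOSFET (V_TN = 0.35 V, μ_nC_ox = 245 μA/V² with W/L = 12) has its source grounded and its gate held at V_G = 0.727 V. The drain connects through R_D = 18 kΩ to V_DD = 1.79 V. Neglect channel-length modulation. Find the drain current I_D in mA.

I_D = 0.0940 mA

V_GS = V_G = 0.727 V, so V_ov = 0.727 − 0.35 = 0.377 V.
k_n = μ_nC_ox · (W/L) = 2.94 mA/V².
Assume saturation: I_D = ½ k_n V_ov² = 0.5 × 2.94 × 0.377² = 0.209 mA, giving V_DS = V_DD − I_D R_D = 1.79 − 0.209 × 18 = -1.97 V.
But -1.97 V < V_ov = 0.377 V, so the device is actually in triode.
In triode I_D = k_n[V_ov V_DS − ½ V_DS²] and I_D = (V_DD − V_DS)/R_D. Equating: 26.5 V_DS² − 20.95 V_DS + 1.79 = 0, giving V_DS = 0.0974 V (the root below V_ov).
I_D = (1.79 − 0.0974) / 18 = 0.094 mA.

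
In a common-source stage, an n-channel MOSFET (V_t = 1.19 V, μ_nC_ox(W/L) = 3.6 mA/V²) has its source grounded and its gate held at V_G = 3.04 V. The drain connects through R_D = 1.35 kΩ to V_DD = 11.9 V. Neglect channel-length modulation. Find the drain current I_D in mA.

I_D = 6.16 mA

V_GS = V_G = 3.04 V, so V_ov = 3.04 − 1.19 = 1.85 V.
Assume saturation: I_D = ½ k_n V_ov² = 0.5 × 3.6 × 1.85² = 6.16 mA, giving V_DS = V_DD − I_D R_D = 11.9 − 6.16 × 1.35 = 3.58 V.
V_DS = 3.58 V ≥ V_ov = 1.85 V, confirming saturation.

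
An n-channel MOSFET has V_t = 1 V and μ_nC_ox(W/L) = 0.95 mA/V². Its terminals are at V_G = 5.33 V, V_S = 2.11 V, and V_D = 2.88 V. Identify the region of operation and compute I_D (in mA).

V_GS = V_G − V_S = 5.33 − 2.11 = 3.22 V; V_DS = V_D − V_S = 2.88 − 2.11 = 0.77 V.
V_ov = V_GS − V_t = 3.22 − 1 = 2.22 V.
Since V_DS = 0.77 V < V_ov = 2.22 V, the device is in the triode region.
I_D = k_n [V_ov · V_DS − ½ V_DS²] = 0.95 × [2.22 × 0.77 − 0.5 × 0.77²] = 1.34 mA.

Triode; I_D = 1.34 mA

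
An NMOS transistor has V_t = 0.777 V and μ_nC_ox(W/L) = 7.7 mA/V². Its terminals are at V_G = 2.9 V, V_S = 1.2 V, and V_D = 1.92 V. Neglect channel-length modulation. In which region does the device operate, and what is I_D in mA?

Triode; I_D = 3.12 mA

V_GS = V_G − V_S = 2.9 − 1.2 = 1.7 V; V_DS = V_D − V_S = 1.92 − 1.2 = 0.72 V.
V_ov = V_GS − V_t = 1.7 − 0.777 = 0.923 V.
Since V_DS = 0.72 V < V_ov = 0.923 V, the device is in the triode region.
I_D = k_n [V_ov · V_DS − ½ V_DS²] = 7.7 × [0.923 × 0.72 − 0.5 × 0.72²] = 3.12 mA.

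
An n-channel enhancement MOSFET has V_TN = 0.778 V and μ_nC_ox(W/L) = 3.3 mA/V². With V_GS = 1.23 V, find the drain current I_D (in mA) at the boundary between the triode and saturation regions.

At the boundary V_DS = V_ov = V_GS − V_TN = 1.23 − 0.778 = 0.452 V.
I_D = ½ k_n V_ov² = 0.5 × 3.3 × 0.452² = 0.337 mA.

I_D = 0.337 mA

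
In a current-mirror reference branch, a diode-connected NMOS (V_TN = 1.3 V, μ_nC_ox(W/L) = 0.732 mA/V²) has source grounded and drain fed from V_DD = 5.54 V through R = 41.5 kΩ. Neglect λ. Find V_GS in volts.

V_GS = 1.80 V

With gate tied to drain, V_GS = V_DS ≥ V_GS − V_TN, so the device is in saturation.
KCL at the drain: ½ k_n (V_GS − V_TN)² = (V_DD − V_GS)/R.
Let x = V_GS − 1.3. Then 15.2 x² + x − 4.24 = 0, giving x = 0.496 V (positive root), so V_GS = 1.8 V.
I_D = (V_DD − V_GS)/R = (5.54 − 1.8) / 41.5 = 0.0902 mA.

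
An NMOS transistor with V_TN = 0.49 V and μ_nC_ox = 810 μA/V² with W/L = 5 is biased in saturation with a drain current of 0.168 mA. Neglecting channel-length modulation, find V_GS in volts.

k_n = μ_nC_ox · (W/L) = 4.05 mA/V².
In saturation I_D = ½ k_n (V_GS − V_TN)², so V_GS − V_TN = √(2 I_D / k_n) = √(2 × 0.168 / 4.05) = 0.288 V.
V_GS = 0.49 + 0.288 = 0.778 V.

V_GS = 0.778 V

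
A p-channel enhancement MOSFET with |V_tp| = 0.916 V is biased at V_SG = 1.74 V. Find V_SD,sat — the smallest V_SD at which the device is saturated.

The boundary between triode and saturation is V_SD = V_SG − |V_tp| = V_ov.
V_ov = 1.74 − 0.916 = 0.824 V.

V_SD,sat = 0.824 V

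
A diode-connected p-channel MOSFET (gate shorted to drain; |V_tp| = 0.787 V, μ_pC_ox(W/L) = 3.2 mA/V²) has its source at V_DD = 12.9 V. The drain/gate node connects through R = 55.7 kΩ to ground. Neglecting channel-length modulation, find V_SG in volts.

With gate tied to drain, V_SG = V_SD ≥ V_SG − |V_tp|, so the device is in saturation.
KCL at the drain: ½ k_p (V_SG − |V_tp|)² = (V_DD − V_SG)/R.
Let x = V_SG − 0.787. Then 89.1 x² + x − 12.11 = 0, giving x = 0.363 V (positive root), so V_SG = 1.15 V.
I_D = (V_DD − V_SG)/R = (12.9 − 1.15) / 55.7 = 0.211 mA.

V_SG = 1.15 V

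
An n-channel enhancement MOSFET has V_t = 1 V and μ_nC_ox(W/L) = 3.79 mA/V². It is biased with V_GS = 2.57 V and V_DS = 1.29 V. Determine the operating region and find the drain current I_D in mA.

Triode; I_D = 4.52 mA

V_ov = V_GS − V_t = 2.57 − 1 = 1.57 V.
Since V_DS = 1.29 V < V_ov = 1.57 V, the device is in the triode region.
I_D = k_n [V_ov · V_DS − ½ V_DS²] = 3.79 × [1.57 × 1.29 − 0.5 × 1.29²] = 4.52 mA.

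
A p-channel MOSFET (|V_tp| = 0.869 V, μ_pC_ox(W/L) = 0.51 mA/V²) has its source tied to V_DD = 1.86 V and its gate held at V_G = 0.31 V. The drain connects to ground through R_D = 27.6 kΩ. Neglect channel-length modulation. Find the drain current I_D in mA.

I_D = 0.0600 mA

V_SG = V_DD − V_G = 1.86 − 0.31 = 1.55 V, so V_ov = 1.55 − 0.869 = 0.681 V.
Assume saturation: I_D = ½ k_p V_ov² = 0.5 × 0.51 × 0.681² = 0.118 mA, giving V_SD = V_DD − I_D R_D = 1.86 − 0.118 × 27.6 = -1.4 V.
But -1.4 V < V_ov = 0.681 V, so the device is actually in triode.
In triode I_D = k_p[V_ov V_SD − ½ V_SD²] and I_D = (V_DD − V_SD)/R_D. Equating: 7.04 V_SD² − 10.59 V_SD + 1.86 = 0, giving V_SD = 0.203 V (the root below V_ov).
I_D = (1.86 − 0.203) / 27.6 = 0.06 mA.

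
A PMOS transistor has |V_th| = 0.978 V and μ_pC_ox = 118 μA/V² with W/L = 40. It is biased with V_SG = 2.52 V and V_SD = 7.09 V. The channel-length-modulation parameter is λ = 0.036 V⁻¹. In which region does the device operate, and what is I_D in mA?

Saturation; I_D = 7.04 mA

k_p = μ_pC_ox · (W/L) = 4.72 mA/V².
V_ov = V_SG − |V_th| = 2.52 − 0.978 = 1.54 V.
Since V_SD = 7.09 V ≥ V_ov = 1.54 V, the device is in saturation.
I_D = ½ k_p V_ov² (1 + λ V_SD) = 0.5 × 4.72 × 1.54² × (1 + 0.036 × 7.09) = 7.04 mA.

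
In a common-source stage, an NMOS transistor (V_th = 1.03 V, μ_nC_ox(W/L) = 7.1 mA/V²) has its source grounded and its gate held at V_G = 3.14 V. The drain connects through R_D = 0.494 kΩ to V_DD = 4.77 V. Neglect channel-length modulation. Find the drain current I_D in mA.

V_GS = V_G = 3.14 V, so V_ov = 3.14 − 1.03 = 2.11 V.
Assume saturation: I_D = ½ k_n V_ov² = 0.5 × 7.1 × 2.11² = 15.8 mA, giving V_DS = V_DD − I_D R_D = 4.77 − 15.8 × 0.494 = -3.04 V.
But -3.04 V < V_ov = 2.11 V, so the device is actually in triode.
In triode I_D = k_n[V_ov V_DS − ½ V_DS²] and I_D = (V_DD − V_DS)/R_D. Equating: 1.75 V_DS² − 8.401 V_DS + 4.77 = 0, giving V_DS = 0.658 V (the root below V_ov).
I_D = (4.77 − 0.658) / 0.494 = 8.32 mA.

I_D = 8.32 mA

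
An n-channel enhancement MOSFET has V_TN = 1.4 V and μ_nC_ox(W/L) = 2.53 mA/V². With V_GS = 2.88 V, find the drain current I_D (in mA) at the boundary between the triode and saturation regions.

At the boundary V_DS = V_ov = V_GS − V_TN = 2.88 − 1.4 = 1.48 V.
I_D = ½ k_n V_ov² = 0.5 × 2.53 × 1.48² = 2.77 mA.

I_D = 2.77 mA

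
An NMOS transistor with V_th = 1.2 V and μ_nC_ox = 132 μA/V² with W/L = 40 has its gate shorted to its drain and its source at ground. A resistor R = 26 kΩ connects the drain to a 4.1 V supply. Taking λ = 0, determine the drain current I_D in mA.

With gate tied to drain, V_GS = V_DS ≥ V_GS − V_th, so the device is in saturation.
k_n = μ_nC_ox · (W/L) = 5.28 mA/V².
KCL at the drain: ½ k_n (V_GS − V_th)² = (V_DD − V_GS)/R.
Let x = V_GS − 1.2. Then 68.6 x² + x − 2.9 = 0, giving x = 0.198 V (positive root), so V_GS = 1.4 V.
I_D = (V_DD − V_GS)/R = (4.1 − 1.4) / 26 = 0.104 mA.

I_D = 0.104 mA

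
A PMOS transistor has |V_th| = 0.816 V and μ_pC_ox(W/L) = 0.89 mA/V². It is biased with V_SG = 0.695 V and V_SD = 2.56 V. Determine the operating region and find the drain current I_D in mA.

Cutoff; I_D = 0 mA

V_SG = 0.695 V < |V_th| = 0.816 V, so the transistor is in cutoff.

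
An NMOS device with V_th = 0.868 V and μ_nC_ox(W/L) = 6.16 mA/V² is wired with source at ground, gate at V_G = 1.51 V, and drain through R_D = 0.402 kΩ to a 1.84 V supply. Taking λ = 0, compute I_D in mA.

V_GS = V_G = 1.51 V, so V_ov = 1.51 − 0.868 = 0.642 V.
Assume saturation: I_D = ½ k_n V_ov² = 0.5 × 6.16 × 0.642² = 1.27 mA, giving V_DS = V_DD − I_D R_D = 1.84 − 1.27 × 0.402 = 1.33 V.
V_DS = 1.33 V ≥ V_ov = 0.642 V, confirming saturation.

I_D = 1.27 mA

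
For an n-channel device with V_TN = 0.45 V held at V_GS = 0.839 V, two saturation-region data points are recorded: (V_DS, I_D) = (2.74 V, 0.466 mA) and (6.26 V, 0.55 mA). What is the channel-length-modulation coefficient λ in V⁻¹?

With V_GS fixed, I_D ∝ (1 + λ V_DS) in saturation, so I_D2/I_D1 = (1 + λ V_DS2)/(1 + λ V_DS1).
0.55/0.466 = 1.18 = (1 + 6.26 λ)/(1 + 2.74 λ).
Solving: λ (I_D1 V_DS2 − I_D2 V_DS1) = I_D2 − I_D1, so λ = (0.55 − 0.466) / (0.466 × 6.26 − 0.55 × 2.74) = 0.084 / 1.41 = 0.0596 V⁻¹.

λ = 0.0596 V⁻¹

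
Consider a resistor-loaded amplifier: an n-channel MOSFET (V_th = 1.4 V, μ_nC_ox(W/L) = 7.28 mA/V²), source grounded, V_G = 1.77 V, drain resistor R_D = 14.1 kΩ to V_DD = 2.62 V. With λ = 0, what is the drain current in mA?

I_D = 0.181 mA

V_GS = V_G = 1.77 V, so V_ov = 1.77 − 1.4 = 0.37 V.
Assume saturation: I_D = ½ k_n V_ov² = 0.5 × 7.28 × 0.37² = 0.498 mA, giving V_DS = V_DD − I_D R_D = 2.62 − 0.498 × 14.1 = -4.41 V.
But -4.41 V < V_ov = 0.37 V, so the device is actually in triode.
In triode I_D = k_n[V_ov V_DS − ½ V_DS²] and I_D = (V_DD − V_DS)/R_D. Equating: 51.3 V_DS² − 38.98 V_DS + 2.62 = 0, giving V_DS = 0.0745 V (the root below V_ov).
I_D = (2.62 − 0.0745) / 14.1 = 0.181 mA.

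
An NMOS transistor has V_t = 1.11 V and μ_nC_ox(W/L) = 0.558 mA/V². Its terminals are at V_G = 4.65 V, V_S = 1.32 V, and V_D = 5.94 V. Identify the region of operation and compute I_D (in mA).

V_GS = V_G − V_S = 4.65 − 1.32 = 3.33 V; V_DS = V_D − V_S = 5.94 − 1.32 = 4.62 V.
V_ov = V_GS − V_t = 3.33 − 1.11 = 2.22 V.
Since V_DS = 4.62 V ≥ V_ov = 2.22 V, the device is in saturation.
I_D = ½ k_n V_ov² = 0.5 × 0.558 × 2.22² = 1.38 mA.

Saturation; I_D = 1.38 mA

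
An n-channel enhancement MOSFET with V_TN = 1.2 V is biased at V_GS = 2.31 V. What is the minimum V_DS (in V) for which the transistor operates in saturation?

V_DS,sat = 1.11 V

The boundary between triode and saturation is V_DS = V_GS − V_TN = V_ov.
V_ov = 2.31 − 1.2 = 1.11 V.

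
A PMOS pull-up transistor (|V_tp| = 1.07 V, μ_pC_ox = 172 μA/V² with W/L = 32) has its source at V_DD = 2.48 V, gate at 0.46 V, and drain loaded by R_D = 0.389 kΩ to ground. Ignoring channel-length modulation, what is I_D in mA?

I_D = 2.48 mA

V_SG = V_DD − V_G = 2.48 − 0.46 = 2.02 V, so V_ov = 2.02 − 1.07 = 0.95 V.
k_p = μ_pC_ox · (W/L) = 5.504 mA/V².
Assume saturation: I_D = ½ k_p V_ov² = 0.5 × 5.504 × 0.95² = 2.48 mA, giving V_SD = V_DD − I_D R_D = 2.48 − 2.48 × 0.389 = 1.51 V.
V_SD = 1.51 V ≥ V_ov = 0.95 V, confirming saturation.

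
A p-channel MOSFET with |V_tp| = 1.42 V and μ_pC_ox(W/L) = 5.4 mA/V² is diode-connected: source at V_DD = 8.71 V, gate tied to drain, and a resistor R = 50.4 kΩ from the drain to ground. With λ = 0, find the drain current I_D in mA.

I_D = 0.140 mA

With gate tied to drain, V_SG = V_SD ≥ V_SG − |V_tp|, so the device is in saturation.
KCL at the drain: ½ k_p (V_SG − |V_tp|)² = (V_DD − V_SG)/R.
Let x = V_SG − 1.42. Then 136 x² + x − 7.29 = 0, giving x = 0.228 V (positive root), so V_SG = 1.65 V.
I_D = (V_DD − V_SG)/R = (8.71 − 1.65) / 50.4 = 0.14 mA.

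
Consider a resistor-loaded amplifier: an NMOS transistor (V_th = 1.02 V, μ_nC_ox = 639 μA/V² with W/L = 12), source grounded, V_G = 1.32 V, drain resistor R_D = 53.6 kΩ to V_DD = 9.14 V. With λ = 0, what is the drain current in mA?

V_GS = V_G = 1.32 V, so V_ov = 1.32 − 1.02 = 0.3 V.
k_n = μ_nC_ox · (W/L) = 7.668 mA/V².
Assume saturation: I_D = ½ k_n V_ov² = 0.5 × 7.668 × 0.3² = 0.345 mA, giving V_DS = V_DD − I_D R_D = 9.14 − 0.345 × 53.6 = -9.36 V.
But -9.36 V < V_ov = 0.3 V, so the device is actually in triode.
In triode I_D = k_n[V_ov V_DS − ½ V_DS²] and I_D = (V_DD − V_DS)/R_D. Equating: 206 V_DS² − 124.3 V_DS + 9.14 = 0, giving V_DS = 0.0857 V (the root below V_ov).
I_D = (9.14 − 0.0857) / 53.6 = 0.169 mA.

I_D = 0.169 mA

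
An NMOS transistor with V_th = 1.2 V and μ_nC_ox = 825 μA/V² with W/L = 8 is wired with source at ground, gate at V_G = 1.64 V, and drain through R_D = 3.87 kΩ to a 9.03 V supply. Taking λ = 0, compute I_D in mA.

V_GS = V_G = 1.64 V, so V_ov = 1.64 − 1.2 = 0.44 V.
k_n = μ_nC_ox · (W/L) = 6.6 mA/V².
Assume saturation: I_D = ½ k_n V_ov² = 0.5 × 6.6 × 0.44² = 0.639 mA, giving V_DS = V_DD − I_D R_D = 9.03 − 0.639 × 3.87 = 6.56 V.
V_DS = 6.56 V ≥ V_ov = 0.44 V, confirming saturation.

I_D = 0.639 mA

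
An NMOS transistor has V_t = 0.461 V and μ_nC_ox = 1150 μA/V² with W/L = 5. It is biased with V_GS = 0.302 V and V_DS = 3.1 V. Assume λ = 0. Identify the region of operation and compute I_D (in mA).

Cutoff; I_D = 0 mA

V_GS = 0.302 V < V_t = 0.461 V, so the transistor is in cutoff.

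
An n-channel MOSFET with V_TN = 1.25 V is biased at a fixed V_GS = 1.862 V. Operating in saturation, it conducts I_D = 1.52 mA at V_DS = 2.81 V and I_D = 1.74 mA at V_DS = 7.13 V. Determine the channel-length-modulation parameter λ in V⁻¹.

With V_GS fixed, I_D ∝ (1 + λ V_DS) in saturation, so I_D2/I_D1 = (1 + λ V_DS2)/(1 + λ V_DS1).
1.74/1.52 = 1.145 = (1 + 7.13 λ)/(1 + 2.81 λ).
Solving: λ (I_D1 V_DS2 − I_D2 V_DS1) = I_D2 − I_D1, so λ = (1.74 − 1.52) / (1.52 × 7.13 − 1.74 × 2.81) = 0.22 / 5.95 = 0.037 V⁻¹.

λ = 0.0370 V⁻¹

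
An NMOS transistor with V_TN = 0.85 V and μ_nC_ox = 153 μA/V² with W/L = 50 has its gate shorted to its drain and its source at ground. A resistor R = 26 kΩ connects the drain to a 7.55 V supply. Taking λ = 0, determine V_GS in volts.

With gate tied to drain, V_GS = V_DS ≥ V_GS − V_TN, so the device is in saturation.
k_n = μ_nC_ox · (W/L) = 7.65 mA/V².
KCL at the drain: ½ k_n (V_GS − V_TN)² = (V_DD − V_GS)/R.
Let x = V_GS − 0.85. Then 99.5 x² + x − 6.7 = 0, giving x = 0.255 V (positive root), so V_GS = 1.1 V.
I_D = (V_DD − V_GS)/R = (7.55 − 1.1) / 26 = 0.248 mA.

V_GS = 1.10 V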